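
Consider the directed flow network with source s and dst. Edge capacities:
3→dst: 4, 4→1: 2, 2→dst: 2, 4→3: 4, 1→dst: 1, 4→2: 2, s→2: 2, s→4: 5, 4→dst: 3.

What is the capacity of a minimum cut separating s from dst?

Max flow = 7 (via 3 augmenting paths).
In the residual at optimum, the set reachable from s is {s}.
Cut edges: s→4 (cap 5), s→2 (cap 2). Sum = 7.

7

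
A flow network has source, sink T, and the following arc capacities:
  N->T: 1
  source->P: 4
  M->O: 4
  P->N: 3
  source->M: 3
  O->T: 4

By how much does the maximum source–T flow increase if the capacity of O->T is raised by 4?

Original max flow = 4.
Edge O->T does not cross the min cut (source side {N, P, source}), so extra capacity there cannot help.
New max flow = 4. Increase = 0.

0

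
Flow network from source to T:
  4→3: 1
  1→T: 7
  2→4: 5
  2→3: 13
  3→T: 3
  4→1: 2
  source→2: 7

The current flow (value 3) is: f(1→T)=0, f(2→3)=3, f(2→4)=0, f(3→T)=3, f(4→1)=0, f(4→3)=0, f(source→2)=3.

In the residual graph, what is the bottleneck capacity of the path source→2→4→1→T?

2

Residual capacities along the path: source→2: 4, 2→4: 5, 4→1: 2, 1→T: 7.
Minimum is 2.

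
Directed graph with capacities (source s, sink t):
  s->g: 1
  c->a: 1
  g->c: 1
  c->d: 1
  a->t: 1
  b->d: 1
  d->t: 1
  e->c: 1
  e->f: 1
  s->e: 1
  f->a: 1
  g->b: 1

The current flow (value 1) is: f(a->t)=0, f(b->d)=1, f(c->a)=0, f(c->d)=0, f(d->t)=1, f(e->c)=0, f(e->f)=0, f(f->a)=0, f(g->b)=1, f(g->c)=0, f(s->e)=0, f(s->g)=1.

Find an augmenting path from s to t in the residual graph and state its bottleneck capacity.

Residual along s->e->c->a->t: s->e: 1, e->c: 1, c->a: 1, a->t: 1.
Bottleneck = min = 1.

s->e->c->a->t, bottleneck 1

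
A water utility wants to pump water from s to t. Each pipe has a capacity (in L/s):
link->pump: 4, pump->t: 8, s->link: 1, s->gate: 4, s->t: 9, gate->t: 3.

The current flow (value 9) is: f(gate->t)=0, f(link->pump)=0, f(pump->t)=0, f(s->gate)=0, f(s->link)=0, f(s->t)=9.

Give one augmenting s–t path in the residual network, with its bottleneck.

Residual along s->gate->t: s->gate: 4, gate->t: 3.
Bottleneck = min = 3.

s->gate->t, bottleneck 3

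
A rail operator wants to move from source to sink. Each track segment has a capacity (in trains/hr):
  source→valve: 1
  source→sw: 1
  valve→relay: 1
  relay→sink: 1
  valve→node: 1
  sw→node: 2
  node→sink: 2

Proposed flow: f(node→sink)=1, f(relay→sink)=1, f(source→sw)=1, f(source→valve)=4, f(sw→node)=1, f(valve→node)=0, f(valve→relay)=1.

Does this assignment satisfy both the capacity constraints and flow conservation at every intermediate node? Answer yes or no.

Capacity violated on source→valve: flow 4 > capacity 1.

No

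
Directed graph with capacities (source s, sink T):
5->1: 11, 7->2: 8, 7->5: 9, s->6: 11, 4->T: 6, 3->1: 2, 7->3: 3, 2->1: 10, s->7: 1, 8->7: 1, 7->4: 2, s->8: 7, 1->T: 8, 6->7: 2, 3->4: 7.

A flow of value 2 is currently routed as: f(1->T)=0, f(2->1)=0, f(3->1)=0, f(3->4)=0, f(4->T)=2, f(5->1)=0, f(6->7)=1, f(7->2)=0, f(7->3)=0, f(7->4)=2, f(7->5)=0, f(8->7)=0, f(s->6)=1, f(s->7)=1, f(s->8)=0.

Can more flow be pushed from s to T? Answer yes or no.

Yes

Residual path s->6->7->3->4->T has bottleneck 1 > 0.
Pushing 1 along it raises the flow to 3, so the given flow is not maximum.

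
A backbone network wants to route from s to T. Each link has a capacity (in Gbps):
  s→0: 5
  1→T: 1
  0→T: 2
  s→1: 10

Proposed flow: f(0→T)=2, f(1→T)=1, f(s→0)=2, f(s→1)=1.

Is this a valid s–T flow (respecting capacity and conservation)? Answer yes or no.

Every edge has 0 ≤ f(e) ≤ cap(e).
At each intermediate node, inflow equals outflow.

Yes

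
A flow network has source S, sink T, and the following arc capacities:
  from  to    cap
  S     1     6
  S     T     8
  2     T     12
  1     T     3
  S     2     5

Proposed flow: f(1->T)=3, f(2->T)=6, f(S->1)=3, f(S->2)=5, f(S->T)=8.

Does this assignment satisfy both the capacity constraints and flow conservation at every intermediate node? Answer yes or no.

Conservation fails at 2: inflow 5 ≠ outflow 6.

No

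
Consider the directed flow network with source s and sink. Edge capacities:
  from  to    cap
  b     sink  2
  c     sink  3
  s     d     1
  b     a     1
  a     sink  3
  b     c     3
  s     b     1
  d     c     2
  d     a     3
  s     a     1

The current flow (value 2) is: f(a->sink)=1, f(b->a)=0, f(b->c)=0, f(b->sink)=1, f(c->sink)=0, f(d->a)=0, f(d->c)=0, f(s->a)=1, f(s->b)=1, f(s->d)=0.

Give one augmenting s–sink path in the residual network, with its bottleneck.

Residual along s->d->a->sink: s->d: 1, d->a: 3, a->sink: 2.
Bottleneck = min = 1.

s->d->a->sink, bottleneck 1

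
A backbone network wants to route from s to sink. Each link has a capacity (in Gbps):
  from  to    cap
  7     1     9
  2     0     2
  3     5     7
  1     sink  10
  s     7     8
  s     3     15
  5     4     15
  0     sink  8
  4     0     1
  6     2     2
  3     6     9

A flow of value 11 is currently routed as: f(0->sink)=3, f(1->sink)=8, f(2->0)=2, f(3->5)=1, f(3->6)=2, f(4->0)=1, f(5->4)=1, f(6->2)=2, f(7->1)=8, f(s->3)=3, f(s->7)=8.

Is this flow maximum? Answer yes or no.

Residual reachable from s: {3, 4, 5, 6, s}; sink is not reachable.
Saturated cut: 6->2, 4->0, s->7 with total capacity 11 = current flow value. Flow is maximum.

Yes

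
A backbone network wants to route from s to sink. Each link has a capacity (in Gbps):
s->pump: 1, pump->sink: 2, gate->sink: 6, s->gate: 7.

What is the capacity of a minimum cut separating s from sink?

Max flow = 7 (via 2 augmenting paths).
In the residual at optimum, the set reachable from s is {gate, s}.
Cut edges: s->pump (cap 1), gate->sink (cap 6). Sum = 7.

7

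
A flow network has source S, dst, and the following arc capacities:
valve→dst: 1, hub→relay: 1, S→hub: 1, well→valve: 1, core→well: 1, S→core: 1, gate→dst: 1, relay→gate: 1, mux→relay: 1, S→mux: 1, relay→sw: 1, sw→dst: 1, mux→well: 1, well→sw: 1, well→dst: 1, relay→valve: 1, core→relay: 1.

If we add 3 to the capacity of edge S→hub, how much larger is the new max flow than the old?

Original max flow = 3.
Even with extra capacity on S→hub, another cut of capacity 3 remains binding.
New max flow = 3. Increase = 0.

0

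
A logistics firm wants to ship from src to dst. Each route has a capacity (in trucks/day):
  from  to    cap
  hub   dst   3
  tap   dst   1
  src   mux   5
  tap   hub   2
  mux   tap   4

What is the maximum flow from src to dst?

Augment src→mux→tap→dst: bottleneck 1. Total 1.
Augment src→mux→tap→hub→dst: bottleneck 2. Total 3.
No augmenting path remains in the residual graph.

3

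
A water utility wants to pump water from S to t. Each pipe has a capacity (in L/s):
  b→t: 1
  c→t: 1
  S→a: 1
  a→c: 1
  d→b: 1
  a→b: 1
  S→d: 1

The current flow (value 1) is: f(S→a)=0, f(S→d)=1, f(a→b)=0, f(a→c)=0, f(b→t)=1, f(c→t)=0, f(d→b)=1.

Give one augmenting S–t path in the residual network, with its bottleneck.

S→a→c→t, bottleneck 1

Residual along S→a→c→t: S→a: 1, a→c: 1, c→t: 1.
Bottleneck = min = 1.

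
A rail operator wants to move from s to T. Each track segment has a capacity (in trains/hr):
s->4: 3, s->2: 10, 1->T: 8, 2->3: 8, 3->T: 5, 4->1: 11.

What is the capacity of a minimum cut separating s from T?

Max flow = 8 (via 2 augmenting paths).
In the residual at optimum, the set reachable from s is {2, 3, s}.
Cut edges: s->4 (cap 3), 3->T (cap 5). Sum = 8.

8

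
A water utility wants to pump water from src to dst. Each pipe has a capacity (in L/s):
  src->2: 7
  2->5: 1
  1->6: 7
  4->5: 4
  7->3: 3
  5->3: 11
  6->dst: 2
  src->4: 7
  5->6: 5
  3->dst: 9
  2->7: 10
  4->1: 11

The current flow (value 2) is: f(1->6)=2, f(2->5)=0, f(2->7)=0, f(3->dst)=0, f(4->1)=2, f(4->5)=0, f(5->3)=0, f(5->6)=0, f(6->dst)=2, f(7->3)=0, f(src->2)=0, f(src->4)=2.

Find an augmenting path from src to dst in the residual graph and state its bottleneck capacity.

Residual along src->4->5->3->dst: src->4: 5, 4->5: 4, 5->3: 11, 3->dst: 9.
Bottleneck = min = 4.

src->4->5->3->dst, bottleneck 4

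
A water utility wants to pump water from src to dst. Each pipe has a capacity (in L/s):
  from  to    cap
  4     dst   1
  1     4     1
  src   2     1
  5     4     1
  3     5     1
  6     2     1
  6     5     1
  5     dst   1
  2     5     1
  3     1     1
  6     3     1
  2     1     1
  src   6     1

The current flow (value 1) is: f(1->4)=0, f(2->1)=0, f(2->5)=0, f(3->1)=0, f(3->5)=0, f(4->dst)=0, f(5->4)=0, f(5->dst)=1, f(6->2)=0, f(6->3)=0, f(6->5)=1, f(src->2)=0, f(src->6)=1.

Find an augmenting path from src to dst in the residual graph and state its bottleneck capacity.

src->2->5->4->dst, bottleneck 1

Residual along src->2->5->4->dst: src->2: 1, 2->5: 1, 5->4: 1, 4->dst: 1.
Bottleneck = min = 1.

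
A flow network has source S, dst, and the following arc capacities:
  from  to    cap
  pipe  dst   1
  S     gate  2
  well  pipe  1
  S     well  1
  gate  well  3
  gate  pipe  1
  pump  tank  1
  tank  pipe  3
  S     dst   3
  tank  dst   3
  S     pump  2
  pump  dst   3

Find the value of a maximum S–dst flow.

6

Augment S→dst: bottleneck 3. Total 3.
Augment S→pump→dst: bottleneck 2. Total 5.
Augment S→gate→pipe→dst: bottleneck 1. Total 6.
No augmenting path remains in the residual graph.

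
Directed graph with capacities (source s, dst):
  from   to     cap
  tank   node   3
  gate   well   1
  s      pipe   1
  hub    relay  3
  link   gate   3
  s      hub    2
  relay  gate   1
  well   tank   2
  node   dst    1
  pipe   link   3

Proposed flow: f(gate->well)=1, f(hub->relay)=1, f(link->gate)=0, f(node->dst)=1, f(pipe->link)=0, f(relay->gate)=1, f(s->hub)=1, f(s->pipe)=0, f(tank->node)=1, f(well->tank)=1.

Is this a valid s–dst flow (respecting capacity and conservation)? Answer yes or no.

Every edge has 0 ≤ f(e) ≤ cap(e).
At each intermediate node, inflow equals outflow.

Yes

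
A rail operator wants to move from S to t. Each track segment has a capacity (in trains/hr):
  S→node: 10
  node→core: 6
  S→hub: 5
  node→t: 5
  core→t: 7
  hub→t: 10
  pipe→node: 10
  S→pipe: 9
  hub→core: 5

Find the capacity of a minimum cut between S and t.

Max flow = 16 (via 4 augmenting paths).
In the residual at optimum, the set reachable from S is {S, node, pipe}.
Cut edges: S→hub (cap 5), node→core (cap 6), node→t (cap 5). Sum = 16.

16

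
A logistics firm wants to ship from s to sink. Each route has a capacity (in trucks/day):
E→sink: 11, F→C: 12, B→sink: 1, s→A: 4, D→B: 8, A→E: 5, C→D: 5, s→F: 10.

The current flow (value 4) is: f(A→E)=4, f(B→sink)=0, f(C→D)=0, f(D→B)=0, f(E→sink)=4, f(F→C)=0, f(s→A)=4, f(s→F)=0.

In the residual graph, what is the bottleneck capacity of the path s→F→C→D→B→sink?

1

Residual capacities along the path: s→F: 10, F→C: 12, C→D: 5, D→B: 8, B→sink: 1.
Minimum is 1.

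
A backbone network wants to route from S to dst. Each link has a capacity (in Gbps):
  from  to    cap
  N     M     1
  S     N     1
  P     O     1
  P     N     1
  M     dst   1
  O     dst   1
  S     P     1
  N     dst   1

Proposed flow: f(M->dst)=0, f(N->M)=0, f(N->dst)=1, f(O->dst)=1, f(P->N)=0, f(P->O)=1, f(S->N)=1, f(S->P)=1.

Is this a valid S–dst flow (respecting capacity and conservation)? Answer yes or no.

Every edge has 0 ≤ f(e) ≤ cap(e).
At each intermediate node, inflow equals outflow.

Yes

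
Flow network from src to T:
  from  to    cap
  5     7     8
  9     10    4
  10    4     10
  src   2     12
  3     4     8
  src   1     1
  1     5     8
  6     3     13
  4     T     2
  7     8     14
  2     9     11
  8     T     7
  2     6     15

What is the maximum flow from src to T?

Augment src→1→5→7→8→T: bottleneck 1. Total 1.
Augment src→2→9→10→4→T: bottleneck 2. Total 3.
No augmenting path remains in the residual graph.

3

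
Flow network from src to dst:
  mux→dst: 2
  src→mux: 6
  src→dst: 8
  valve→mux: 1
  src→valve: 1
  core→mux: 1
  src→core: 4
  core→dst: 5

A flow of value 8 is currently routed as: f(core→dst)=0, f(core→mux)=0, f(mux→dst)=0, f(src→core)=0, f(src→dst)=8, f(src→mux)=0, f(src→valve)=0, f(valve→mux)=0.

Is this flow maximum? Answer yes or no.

No

Residual path src→core→dst has bottleneck 4 > 0.
Pushing 4 along it raises the flow to 12, so the given flow is not maximum.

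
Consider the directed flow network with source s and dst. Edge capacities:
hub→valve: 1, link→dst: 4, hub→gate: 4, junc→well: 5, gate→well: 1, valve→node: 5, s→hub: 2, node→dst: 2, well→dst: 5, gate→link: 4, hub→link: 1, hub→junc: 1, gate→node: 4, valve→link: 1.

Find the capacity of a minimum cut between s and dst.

2

Max flow = 2 (via 2 augmenting paths).
In the residual at optimum, the set reachable from s is {s}.
Cut edges: s→hub (cap 2). Sum = 2.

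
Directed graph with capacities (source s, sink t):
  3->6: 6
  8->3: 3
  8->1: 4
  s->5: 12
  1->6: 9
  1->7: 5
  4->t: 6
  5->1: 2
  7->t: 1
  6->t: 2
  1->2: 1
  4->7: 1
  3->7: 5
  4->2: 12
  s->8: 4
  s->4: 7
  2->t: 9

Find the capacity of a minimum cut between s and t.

11

Max flow = 11 (via 6 augmenting paths).
In the residual at optimum, the set reachable from s is {1, 3, 5, 6, 7, 8, s}.
Cut edges: s->4 (cap 7), 1->2 (cap 1), 6->t (cap 2), 7->t (cap 1). Sum = 11.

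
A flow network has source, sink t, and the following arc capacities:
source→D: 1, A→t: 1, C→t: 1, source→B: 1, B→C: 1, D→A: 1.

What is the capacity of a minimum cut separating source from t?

2

Max flow = 2 (via 2 augmenting paths).
In the residual at optimum, the set reachable from source is {source}.
Cut edges: source→D (cap 1), source→B (cap 1). Sum = 2.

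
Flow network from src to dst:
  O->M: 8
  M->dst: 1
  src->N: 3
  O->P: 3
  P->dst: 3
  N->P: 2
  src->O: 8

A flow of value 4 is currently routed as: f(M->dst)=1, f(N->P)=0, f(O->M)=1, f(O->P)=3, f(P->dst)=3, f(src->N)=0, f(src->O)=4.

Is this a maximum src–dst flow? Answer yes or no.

Yes

Residual reachable from src: {M, N, O, P, src}; dst is not reachable.
Saturated cut: M->dst, P->dst with total capacity 4 = current flow value. Flow is maximum.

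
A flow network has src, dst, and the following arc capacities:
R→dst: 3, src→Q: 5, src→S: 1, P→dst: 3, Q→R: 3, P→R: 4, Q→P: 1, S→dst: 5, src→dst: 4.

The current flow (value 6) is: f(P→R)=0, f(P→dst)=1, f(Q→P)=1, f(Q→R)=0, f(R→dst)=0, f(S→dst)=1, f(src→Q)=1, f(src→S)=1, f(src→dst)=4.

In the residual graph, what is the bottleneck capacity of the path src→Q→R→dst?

Residual capacities along the path: src→Q: 4, Q→R: 3, R→dst: 3.
Minimum is 3.

3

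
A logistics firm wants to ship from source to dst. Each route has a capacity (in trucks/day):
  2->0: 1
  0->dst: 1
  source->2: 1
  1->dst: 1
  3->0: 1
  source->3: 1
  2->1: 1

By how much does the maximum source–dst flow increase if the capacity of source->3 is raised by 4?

Original max flow = 2.
Even with extra capacity on source->3, another cut of capacity 2 remains binding.
New max flow = 2. Increase = 0.

0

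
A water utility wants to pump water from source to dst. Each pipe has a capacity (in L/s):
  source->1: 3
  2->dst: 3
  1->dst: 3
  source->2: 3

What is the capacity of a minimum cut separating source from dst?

Max flow = 6 (via 2 augmenting paths).
In the residual at optimum, the set reachable from source is {source}.
Cut edges: source->1 (cap 3), source->2 (cap 3). Sum = 6.

6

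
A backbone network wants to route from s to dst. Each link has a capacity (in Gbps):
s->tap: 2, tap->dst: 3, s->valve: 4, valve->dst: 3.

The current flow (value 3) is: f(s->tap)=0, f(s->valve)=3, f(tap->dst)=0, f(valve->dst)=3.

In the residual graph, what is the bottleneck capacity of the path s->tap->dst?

2

Residual capacities along the path: s->tap: 2, tap->dst: 3.
Minimum is 2.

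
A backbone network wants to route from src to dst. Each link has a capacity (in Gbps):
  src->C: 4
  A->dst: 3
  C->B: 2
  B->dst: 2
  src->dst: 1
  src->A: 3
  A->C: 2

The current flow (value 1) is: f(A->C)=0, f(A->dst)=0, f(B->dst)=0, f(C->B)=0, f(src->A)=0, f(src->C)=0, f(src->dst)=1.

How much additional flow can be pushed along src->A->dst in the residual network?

3

Residual capacities along the path: src->A: 3, A->dst: 3.
Minimum is 3.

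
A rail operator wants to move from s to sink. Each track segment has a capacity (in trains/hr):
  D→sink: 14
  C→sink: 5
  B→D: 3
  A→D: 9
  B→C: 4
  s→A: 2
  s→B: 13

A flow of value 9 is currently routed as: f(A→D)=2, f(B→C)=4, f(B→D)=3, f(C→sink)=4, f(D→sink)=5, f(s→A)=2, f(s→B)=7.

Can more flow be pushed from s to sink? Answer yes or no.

No

Residual reachable from s: {B, s}; sink is not reachable.
Saturated cut: s→A, B→D, B→C with total capacity 9 = current flow value. Flow is maximum.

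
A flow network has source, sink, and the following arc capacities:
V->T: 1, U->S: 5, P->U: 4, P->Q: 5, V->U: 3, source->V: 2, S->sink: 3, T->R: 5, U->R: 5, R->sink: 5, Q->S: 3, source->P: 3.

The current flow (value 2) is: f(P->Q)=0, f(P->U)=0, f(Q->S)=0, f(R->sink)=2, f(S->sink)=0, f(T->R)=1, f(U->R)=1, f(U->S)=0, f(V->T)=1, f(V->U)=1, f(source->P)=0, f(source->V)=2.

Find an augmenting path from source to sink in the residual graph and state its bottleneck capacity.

Residual along source->P->U->R->sink: source->P: 3, P->U: 4, U->R: 4, R->sink: 3.
Bottleneck = min = 3.

source->P->U->R->sink, bottleneck 3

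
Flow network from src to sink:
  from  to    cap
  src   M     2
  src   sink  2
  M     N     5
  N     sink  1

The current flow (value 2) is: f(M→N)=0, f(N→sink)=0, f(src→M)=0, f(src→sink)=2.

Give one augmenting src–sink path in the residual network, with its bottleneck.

src→M→N→sink, bottleneck 1

Residual along src→M→N→sink: src→M: 2, M→N: 5, N→sink: 1.
Bottleneck = min = 1.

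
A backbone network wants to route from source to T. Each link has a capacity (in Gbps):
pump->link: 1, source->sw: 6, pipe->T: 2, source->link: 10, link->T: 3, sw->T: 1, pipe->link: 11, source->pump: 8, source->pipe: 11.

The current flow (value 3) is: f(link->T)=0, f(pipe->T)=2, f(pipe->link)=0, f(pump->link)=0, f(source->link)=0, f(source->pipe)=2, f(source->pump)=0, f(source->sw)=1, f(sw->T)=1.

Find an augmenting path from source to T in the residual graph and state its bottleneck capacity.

source->link->T, bottleneck 3

Residual along source->link->T: source->link: 10, link->T: 3.
Bottleneck = min = 3.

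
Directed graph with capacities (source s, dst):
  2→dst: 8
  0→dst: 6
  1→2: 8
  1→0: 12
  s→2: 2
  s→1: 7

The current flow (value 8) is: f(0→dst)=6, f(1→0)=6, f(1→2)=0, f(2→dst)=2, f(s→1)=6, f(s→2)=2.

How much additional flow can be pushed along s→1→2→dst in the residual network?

Residual capacities along the path: s→1: 1, 1→2: 8, 2→dst: 6.
Minimum is 1.

1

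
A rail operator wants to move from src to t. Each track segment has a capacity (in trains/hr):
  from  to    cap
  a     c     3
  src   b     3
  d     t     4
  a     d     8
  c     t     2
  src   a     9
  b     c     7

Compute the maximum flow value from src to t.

Augment src→a→d→t: bottleneck 4. Total 4.
Augment src→a→c→t: bottleneck 2. Total 6.
No augmenting path remains in the residual graph.

6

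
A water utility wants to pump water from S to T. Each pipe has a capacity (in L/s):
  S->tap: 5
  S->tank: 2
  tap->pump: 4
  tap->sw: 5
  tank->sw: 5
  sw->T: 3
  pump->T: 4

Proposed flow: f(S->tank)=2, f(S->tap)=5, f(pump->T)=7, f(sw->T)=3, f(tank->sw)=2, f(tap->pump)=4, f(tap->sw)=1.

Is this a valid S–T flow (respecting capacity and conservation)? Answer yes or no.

No

Capacity violated on pump->T: flow 7 > capacity 4.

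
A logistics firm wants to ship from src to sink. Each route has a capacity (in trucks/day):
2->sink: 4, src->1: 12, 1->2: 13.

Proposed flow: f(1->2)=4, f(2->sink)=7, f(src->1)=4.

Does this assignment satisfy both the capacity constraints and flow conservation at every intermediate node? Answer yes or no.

Capacity violated on 2->sink: flow 7 > capacity 4.

No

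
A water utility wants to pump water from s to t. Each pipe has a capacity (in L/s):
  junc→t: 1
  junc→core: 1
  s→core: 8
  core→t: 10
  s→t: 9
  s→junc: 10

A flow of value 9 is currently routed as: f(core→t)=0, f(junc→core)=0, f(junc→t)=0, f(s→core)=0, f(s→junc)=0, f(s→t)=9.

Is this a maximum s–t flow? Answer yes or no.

Residual path s→junc→t has bottleneck 1 > 0.
Pushing 1 along it raises the flow to 10, so the given flow is not maximum.

No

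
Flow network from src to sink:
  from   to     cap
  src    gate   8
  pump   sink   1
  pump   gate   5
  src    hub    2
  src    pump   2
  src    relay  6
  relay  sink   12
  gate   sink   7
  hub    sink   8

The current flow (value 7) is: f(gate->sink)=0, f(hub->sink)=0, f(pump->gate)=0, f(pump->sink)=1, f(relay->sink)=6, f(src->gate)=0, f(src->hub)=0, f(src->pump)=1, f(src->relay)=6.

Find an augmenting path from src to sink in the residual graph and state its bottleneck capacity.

Residual along src->hub->sink: src->hub: 2, hub->sink: 8.
Bottleneck = min = 2.

src->hub->sink, bottleneck 2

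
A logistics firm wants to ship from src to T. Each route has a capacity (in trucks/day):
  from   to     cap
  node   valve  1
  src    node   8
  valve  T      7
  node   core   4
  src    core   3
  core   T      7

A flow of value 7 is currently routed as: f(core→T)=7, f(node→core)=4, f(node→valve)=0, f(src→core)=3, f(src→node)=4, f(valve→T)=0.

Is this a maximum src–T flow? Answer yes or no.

Residual path src→node→valve→T has bottleneck 1 > 0.
Pushing 1 along it raises the flow to 8, so the given flow is not maximum.

No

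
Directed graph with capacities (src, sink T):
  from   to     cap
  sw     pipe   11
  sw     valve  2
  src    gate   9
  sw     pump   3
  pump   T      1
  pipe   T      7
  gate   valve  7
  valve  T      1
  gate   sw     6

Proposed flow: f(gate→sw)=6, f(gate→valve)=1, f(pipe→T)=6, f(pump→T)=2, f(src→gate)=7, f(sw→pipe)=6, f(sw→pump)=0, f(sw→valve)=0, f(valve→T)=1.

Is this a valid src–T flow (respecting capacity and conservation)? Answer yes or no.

Capacity violated on pump→T: flow 2 > capacity 1.

No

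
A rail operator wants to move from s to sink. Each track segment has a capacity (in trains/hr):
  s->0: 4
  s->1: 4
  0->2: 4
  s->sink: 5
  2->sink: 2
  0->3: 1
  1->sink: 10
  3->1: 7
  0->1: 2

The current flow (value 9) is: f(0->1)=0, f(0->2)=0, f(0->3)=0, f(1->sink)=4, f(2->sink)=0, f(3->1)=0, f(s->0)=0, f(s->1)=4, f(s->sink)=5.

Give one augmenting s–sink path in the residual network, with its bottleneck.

Residual along s->0->2->sink: s->0: 4, 0->2: 4, 2->sink: 2.
Bottleneck = min = 2.

s->0->2->sink, bottleneck 2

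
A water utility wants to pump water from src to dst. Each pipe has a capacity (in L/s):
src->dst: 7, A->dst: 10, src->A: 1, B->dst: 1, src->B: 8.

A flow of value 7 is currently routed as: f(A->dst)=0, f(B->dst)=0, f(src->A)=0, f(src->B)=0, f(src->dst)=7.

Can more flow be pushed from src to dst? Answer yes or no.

Yes

Residual path src->B->dst has bottleneck 1 > 0.
Pushing 1 along it raises the flow to 8, so the given flow is not maximum.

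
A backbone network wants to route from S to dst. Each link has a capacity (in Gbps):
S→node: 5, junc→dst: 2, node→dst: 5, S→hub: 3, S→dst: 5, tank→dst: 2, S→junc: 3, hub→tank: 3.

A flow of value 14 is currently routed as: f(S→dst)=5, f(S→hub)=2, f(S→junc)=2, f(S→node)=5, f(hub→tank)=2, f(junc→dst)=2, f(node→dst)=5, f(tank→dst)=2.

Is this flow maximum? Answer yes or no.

Yes

Residual reachable from S: {S, hub, junc, tank}; dst is not reachable.
Saturated cut: S→node, S→dst, junc→dst, tank→dst with total capacity 14 = current flow value. Flow is maximum.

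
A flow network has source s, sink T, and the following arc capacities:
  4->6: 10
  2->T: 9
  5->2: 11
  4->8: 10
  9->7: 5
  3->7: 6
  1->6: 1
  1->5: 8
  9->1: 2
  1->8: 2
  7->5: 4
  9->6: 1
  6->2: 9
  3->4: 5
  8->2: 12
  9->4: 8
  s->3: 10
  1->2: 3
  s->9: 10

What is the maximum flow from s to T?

9

Augment s->9->1->2->T: bottleneck 2. Total 2.
Augment s->9->6->2->T: bottleneck 1. Total 3.
Augment s->9->7->5->2->T: bottleneck 4. Total 7.
Augment s->9->4->8->2->T: bottleneck 2. Total 9.
No augmenting path remains in the residual graph.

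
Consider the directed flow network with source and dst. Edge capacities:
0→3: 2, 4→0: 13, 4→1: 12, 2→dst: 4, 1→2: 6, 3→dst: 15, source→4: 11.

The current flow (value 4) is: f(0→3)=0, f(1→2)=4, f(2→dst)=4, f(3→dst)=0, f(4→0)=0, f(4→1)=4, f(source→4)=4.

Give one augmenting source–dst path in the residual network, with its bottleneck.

Residual along source→4→0→3→dst: source→4: 7, 4→0: 13, 0→3: 2, 3→dst: 15.
Bottleneck = min = 2.

source→4→0→3→dst, bottleneck 2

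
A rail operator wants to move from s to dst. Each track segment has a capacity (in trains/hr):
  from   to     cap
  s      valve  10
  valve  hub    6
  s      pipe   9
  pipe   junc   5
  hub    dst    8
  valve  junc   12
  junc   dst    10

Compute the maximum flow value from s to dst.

Augment s->pipe->junc->dst: bottleneck 5. Total 5.
Augment s->valve->junc->dst: bottleneck 5. Total 10.
Augment s->valve->hub->dst: bottleneck 5. Total 15.
No augmenting path remains in the residual graph.

15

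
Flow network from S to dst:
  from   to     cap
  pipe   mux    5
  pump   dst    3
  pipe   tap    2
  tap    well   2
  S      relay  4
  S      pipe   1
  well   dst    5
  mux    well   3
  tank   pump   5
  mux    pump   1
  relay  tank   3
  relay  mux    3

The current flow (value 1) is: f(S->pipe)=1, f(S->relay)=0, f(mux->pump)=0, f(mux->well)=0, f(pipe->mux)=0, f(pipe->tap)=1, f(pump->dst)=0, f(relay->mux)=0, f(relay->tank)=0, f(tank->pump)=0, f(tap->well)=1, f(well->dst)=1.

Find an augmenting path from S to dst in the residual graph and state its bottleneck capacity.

S->relay->mux->well->dst, bottleneck 3

Residual along S->relay->mux->well->dst: S->relay: 4, relay->mux: 3, mux->well: 3, well->dst: 4.
Bottleneck = min = 3.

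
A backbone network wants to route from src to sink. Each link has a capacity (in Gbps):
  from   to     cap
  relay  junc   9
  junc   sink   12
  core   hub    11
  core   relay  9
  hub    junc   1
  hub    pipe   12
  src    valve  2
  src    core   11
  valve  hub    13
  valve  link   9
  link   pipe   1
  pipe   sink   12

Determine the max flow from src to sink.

13

Augment src->core->relay->junc->sink: bottleneck 9. Total 9.
Augment src->core->hub->junc->sink: bottleneck 1. Total 10.
Augment src->core->hub->pipe->sink: bottleneck 1. Total 11.
Augment src->valve->hub->pipe->sink: bottleneck 2. Total 13.
No augmenting path remains in the residual graph.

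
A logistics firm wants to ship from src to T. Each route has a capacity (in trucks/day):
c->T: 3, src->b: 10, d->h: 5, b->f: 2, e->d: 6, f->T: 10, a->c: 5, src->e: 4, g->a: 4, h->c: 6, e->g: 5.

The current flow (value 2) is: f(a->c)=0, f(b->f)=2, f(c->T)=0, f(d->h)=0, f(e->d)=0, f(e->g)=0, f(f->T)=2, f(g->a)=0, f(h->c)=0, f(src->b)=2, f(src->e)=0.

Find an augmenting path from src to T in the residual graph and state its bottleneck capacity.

Residual along src->e->g->a->c->T: src->e: 4, e->g: 5, g->a: 4, a->c: 5, c->T: 3.
Bottleneck = min = 3.

src->e->g->a->c->T, bottleneck 3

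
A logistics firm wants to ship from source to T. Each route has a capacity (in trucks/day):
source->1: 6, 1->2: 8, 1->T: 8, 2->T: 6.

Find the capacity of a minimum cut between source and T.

6

Max flow = 6 (via 1 augmenting path).
In the residual at optimum, the set reachable from source is {source}.
Cut edges: source->1 (cap 6). Sum = 6.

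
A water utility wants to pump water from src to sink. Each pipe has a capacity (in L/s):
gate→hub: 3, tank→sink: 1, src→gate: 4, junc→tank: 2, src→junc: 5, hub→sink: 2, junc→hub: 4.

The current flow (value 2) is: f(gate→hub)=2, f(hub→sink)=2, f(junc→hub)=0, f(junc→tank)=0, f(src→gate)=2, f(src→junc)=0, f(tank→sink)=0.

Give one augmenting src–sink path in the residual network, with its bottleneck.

src→junc→tank→sink, bottleneck 1

Residual along src→junc→tank→sink: src→junc: 5, junc→tank: 2, tank→sink: 1.
Bottleneck = min = 1.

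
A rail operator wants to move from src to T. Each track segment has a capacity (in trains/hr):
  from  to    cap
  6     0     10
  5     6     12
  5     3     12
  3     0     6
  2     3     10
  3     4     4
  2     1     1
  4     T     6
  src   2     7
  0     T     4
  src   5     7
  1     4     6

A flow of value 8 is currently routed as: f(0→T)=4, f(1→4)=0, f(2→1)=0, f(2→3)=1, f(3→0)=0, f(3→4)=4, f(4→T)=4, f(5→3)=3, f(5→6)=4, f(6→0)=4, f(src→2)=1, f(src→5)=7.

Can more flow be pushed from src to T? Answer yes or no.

Yes

Residual path src→2→1→4→T has bottleneck 1 > 0.
Pushing 1 along it raises the flow to 9, so the given flow is not maximum.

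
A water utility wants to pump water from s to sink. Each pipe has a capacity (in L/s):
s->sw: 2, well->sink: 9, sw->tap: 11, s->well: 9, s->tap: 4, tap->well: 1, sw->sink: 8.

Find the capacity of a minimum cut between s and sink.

11

Max flow = 11 (via 2 augmenting paths).
In the residual at optimum, the set reachable from s is {s, tap, well}.
Cut edges: s->sw (cap 2), well->sink (cap 9). Sum = 11.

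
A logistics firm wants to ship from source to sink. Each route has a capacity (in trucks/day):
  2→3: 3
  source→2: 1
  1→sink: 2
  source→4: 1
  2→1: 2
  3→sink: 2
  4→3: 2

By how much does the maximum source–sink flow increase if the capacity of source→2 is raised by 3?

Original max flow = 2.
After raising cap(source→2), augmenting paths through that edge carry 2 more units.
New max flow = 4. Increase = 2.

2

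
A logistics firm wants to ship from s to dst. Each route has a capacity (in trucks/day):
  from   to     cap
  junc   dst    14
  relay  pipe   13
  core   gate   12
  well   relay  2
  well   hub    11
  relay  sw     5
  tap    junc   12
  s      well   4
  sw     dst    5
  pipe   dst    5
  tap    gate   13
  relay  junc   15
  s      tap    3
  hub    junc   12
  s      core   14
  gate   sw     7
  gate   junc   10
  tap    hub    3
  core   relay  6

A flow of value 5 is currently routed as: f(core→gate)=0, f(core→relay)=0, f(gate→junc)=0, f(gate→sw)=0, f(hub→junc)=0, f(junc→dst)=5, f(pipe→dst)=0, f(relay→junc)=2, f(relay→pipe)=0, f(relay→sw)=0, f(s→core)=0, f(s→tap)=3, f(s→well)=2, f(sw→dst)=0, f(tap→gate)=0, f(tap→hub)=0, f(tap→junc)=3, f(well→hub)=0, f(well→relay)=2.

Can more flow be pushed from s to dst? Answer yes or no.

Yes

Residual path s→well→hub→junc→dst has bottleneck 2 > 0.
Pushing 2 along it raises the flow to 7, so the given flow is not maximum.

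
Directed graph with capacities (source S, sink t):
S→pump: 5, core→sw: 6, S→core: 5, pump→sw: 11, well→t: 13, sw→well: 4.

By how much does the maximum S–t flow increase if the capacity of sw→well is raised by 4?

4

Original max flow = 4.
After raising cap(sw→well), augmenting paths through that edge carry 4 more units.
New max flow = 8. Increase = 4.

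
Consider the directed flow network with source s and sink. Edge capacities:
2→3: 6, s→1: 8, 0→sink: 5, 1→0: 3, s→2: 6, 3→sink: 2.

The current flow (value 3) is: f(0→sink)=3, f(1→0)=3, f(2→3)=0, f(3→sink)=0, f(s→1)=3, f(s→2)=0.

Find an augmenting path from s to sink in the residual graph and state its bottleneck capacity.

s→2→3→sink, bottleneck 2

Residual along s→2→3→sink: s→2: 6, 2→3: 6, 3→sink: 2.
Bottleneck = min = 2.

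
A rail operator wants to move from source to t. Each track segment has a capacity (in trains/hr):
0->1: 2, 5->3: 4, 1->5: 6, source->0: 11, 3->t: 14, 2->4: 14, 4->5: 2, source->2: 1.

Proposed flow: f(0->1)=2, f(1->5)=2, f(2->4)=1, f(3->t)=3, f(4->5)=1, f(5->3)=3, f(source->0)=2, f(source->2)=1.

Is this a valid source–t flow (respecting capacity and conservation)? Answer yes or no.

Every edge has 0 ≤ f(e) ≤ cap(e).
At each intermediate node, inflow equals outflow.

Yes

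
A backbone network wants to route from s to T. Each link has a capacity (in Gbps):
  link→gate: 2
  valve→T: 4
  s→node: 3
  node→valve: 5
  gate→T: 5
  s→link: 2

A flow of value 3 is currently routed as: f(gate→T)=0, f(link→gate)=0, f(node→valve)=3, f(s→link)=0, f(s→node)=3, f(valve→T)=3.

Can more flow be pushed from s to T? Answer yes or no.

Yes

Residual path s→link→gate→T has bottleneck 2 > 0.
Pushing 2 along it raises the flow to 5, so the given flow is not maximum.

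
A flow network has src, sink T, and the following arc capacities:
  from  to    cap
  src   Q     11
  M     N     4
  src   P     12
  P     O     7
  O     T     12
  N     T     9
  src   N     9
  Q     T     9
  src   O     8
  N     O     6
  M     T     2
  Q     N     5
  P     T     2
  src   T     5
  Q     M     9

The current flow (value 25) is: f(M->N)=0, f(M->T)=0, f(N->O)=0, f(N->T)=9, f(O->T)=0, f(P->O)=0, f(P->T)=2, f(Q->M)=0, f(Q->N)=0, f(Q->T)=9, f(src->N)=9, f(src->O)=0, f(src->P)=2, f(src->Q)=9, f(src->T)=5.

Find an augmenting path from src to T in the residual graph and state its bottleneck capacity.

src->O->T, bottleneck 8

Residual along src->O->T: src->O: 8, O->T: 12.
Bottleneck = min = 8.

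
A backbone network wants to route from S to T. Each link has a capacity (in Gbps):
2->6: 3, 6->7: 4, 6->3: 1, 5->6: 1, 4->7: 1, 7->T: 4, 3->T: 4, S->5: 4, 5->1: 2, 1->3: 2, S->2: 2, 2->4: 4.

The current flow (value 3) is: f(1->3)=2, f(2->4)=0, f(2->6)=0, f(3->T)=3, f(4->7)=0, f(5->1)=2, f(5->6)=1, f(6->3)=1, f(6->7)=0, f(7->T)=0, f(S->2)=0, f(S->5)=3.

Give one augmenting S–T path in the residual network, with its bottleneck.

Residual along S->2->6->7->T: S->2: 2, 2->6: 3, 6->7: 4, 7->T: 4.
Bottleneck = min = 2.

S->2->6->7->T, bottleneck 2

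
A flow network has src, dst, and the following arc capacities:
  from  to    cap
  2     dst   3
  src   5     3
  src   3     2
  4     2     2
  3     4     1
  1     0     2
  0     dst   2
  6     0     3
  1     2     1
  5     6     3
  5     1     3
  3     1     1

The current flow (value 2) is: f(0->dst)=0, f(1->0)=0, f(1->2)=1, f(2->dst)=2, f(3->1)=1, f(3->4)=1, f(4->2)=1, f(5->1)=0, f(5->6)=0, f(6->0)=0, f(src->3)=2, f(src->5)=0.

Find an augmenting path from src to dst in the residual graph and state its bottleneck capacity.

src->5->1->0->dst, bottleneck 2

Residual along src->5->1->0->dst: src->5: 3, 5->1: 3, 1->0: 2, 0->dst: 2.
Bottleneck = min = 2.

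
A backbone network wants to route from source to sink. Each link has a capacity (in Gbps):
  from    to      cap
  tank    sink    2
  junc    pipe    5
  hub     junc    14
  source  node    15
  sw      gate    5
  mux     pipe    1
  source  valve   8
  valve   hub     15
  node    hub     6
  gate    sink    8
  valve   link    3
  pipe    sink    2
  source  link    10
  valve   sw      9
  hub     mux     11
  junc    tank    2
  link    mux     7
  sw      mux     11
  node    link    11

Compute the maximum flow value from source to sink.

Augment source→valve→sw→gate→sink: bottleneck 5. Total 5.
Augment source→link→mux→pipe→sink: bottleneck 1. Total 6.
Augment source→valve→hub→junc→tank→sink: bottleneck 2. Total 8.
Augment source→valve→hub→junc→pipe→sink: bottleneck 1. Total 9.
No augmenting path remains in the residual graph.

9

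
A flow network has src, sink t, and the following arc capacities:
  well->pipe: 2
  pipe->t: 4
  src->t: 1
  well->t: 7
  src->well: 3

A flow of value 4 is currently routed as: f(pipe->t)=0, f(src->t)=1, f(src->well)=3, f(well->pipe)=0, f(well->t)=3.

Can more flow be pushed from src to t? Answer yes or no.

No

Residual reachable from src: {src}; t is not reachable.
Saturated cut: src->well, src->t with total capacity 4 = current flow value. Flow is maximum.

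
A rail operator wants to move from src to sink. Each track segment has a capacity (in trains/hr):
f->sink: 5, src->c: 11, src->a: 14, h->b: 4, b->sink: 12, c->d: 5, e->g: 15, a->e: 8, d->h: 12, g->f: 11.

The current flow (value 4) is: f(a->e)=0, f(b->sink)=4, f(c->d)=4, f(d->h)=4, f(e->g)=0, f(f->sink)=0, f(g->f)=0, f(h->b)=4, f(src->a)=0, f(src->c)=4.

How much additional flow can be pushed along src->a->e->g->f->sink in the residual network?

5

Residual capacities along the path: src->a: 14, a->e: 8, e->g: 15, g->f: 11, f->sink: 5.
Minimum is 5.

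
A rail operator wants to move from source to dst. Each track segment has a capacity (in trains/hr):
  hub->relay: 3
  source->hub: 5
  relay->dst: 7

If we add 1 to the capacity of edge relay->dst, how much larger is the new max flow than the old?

0

Original max flow = 3.
Edge relay->dst does not cross the min cut (source side {hub, source}), so extra capacity there cannot help.
New max flow = 3. Increase = 0.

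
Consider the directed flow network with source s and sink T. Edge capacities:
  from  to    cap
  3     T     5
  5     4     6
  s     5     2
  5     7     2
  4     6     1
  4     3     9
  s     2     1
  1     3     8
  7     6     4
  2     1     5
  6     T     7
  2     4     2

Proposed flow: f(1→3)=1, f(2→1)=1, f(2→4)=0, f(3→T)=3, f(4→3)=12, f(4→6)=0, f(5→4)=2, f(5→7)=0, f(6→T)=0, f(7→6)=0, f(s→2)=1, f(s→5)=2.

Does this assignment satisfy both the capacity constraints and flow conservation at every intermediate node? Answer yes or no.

No

Capacity violated on 4→3: flow 12 > capacity 9.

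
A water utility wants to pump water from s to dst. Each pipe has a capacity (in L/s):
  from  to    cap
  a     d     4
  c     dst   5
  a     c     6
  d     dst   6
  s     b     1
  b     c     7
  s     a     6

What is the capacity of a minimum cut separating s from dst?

Max flow = 7 (via 3 augmenting paths).
In the residual at optimum, the set reachable from s is {s}.
Cut edges: s->a (cap 6), s->b (cap 1). Sum = 7.

7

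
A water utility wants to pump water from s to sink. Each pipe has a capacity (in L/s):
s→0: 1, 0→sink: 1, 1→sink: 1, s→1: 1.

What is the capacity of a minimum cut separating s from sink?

Max flow = 2 (via 2 augmenting paths).
In the residual at optimum, the set reachable from s is {s}.
Cut edges: s→0 (cap 1), s→1 (cap 1). Sum = 2.

2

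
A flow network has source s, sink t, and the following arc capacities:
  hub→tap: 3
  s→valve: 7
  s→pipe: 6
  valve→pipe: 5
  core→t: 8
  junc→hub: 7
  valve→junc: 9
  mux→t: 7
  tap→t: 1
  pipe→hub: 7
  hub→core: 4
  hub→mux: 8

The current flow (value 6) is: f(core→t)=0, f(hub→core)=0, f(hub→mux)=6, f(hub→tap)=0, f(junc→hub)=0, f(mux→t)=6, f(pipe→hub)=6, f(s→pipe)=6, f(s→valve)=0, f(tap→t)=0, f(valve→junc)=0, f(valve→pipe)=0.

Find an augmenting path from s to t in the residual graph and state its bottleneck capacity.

s→valve→pipe→hub→mux→t, bottleneck 1

Residual along s→valve→pipe→hub→mux→t: s→valve: 7, valve→pipe: 5, pipe→hub: 1, hub→mux: 2, mux→t: 1.
Bottleneck = min = 1.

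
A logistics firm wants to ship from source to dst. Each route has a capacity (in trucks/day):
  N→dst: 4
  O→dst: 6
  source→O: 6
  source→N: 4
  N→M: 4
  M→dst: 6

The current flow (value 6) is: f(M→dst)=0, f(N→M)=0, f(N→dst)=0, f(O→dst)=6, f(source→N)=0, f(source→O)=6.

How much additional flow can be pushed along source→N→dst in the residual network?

Residual capacities along the path: source→N: 4, N→dst: 4.
Minimum is 4.

4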